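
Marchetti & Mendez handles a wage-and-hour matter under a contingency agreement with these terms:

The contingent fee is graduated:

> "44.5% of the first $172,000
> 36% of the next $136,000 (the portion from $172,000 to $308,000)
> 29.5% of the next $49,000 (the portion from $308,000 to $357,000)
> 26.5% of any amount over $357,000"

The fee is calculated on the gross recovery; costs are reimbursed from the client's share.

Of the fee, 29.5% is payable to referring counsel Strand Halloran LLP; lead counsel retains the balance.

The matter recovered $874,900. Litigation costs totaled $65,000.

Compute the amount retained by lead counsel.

Fee base is the gross recovery, $874,900; costs are reimbursed separately.
First $172,000 at 44.5% = $76,540.00
Next $136,000 at 36% = $48,960.00
Next $49,000 at 29.5% = $14,455.00
Remaining $517,900 at 26.5% = $137,243.50
Fee: $76,540.00 + $48,960.00 + $14,455.00 + $137,243.50 = $277,198.50
Referral share: 29.5% of $277,198.50 = $81,773.56; lead counsel retains $277,198.50 − $81,773.56 = $195,424.94.

$195,424.94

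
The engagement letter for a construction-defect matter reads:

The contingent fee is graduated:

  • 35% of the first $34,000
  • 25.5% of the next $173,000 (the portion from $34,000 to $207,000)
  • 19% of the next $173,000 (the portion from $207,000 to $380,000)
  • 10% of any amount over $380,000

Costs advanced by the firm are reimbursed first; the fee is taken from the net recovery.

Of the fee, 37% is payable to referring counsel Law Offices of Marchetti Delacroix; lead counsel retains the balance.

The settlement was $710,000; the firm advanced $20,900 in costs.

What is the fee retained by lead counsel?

Fee base (net of costs): $710,000 − $20,900 = $689,100
First $34,000 at 35% = $11,900.00
Next $173,000 at 25.5% = $44,115.00
Next $173,000 at 19% = $32,870.00
Remaining $309,100 at 10% = $30,910.00
Fee: $11,900.00 + $44,115.00 + $32,870.00 + $30,910.00 = $119,795.00
Referral share: 37% of $119,795.00 = $44,324.15; lead counsel retains $119,795.00 − $44,324.15 = $75,470.85.

$75,470.85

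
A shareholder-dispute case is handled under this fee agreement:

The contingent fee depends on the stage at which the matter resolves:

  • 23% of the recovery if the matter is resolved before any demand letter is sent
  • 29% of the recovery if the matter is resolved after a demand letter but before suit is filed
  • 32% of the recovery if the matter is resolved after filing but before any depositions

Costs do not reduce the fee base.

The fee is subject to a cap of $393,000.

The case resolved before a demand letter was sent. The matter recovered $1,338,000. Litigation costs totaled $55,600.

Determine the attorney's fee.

Fee base is the gross recovery, $1,338,000; costs are reimbursed separately.
The matter resolved before a demand letter was sent, so the 23% rate applies.
$1,338,000 × 23% = $307,740.00
$307,740.00 is under the $393,000 cap.

$307,740.00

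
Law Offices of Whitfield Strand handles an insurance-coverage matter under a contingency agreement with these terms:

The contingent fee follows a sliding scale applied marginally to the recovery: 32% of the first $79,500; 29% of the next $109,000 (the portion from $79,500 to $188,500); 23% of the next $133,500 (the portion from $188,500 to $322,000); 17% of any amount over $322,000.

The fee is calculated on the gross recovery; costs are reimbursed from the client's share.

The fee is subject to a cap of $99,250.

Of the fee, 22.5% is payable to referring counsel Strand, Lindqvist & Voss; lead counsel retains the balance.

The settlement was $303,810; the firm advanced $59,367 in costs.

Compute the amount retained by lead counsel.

$64,767.76

Fee base is the gross recovery, $303,810; costs are reimbursed separately.
First $79,500 at 32% = $25,440.00
Next $109,000 at 29% = $31,610.00
Remaining $115,310 at 23% = $26,521.30
Fee: $25,440.00 + $31,610.00 + $26,521.30 = $83,571.30
$83,571.30 is under the $99,250 cap.
Referral share: 22.5% of $83,571.30 = $18,803.54; lead counsel retains $83,571.30 − $18,803.54 = $64,767.76.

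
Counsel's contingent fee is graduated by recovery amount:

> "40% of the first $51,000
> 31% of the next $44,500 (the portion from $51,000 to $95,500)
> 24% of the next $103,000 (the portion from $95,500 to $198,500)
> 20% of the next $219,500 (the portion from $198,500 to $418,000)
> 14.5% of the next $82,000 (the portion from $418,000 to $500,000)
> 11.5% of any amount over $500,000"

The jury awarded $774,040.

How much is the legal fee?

$146,219.60

First $51,000 at 40% = $20,400.00
Next $44,500 at 31% = $13,795.00
Next $103,000 at 24% = $24,720.00
Next $219,500 at 20% = $43,900.00
Next $82,000 at 14.5% = $11,890.00
Remaining $274,040 at 11.5% = $31,514.60
Fee: $20,400.00 + $13,795.00 + $24,720.00 + $43,900.00 + $11,890.00 + $31,514.60 = $146,219.60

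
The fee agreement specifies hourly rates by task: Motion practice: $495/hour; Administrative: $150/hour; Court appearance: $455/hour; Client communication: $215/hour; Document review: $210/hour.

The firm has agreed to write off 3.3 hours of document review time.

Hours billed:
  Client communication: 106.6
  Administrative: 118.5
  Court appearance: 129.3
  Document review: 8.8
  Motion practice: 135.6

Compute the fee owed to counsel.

Motion practice: 135.6 × $495 = $67,122.00
Administrative: 118.5 × $150 = $17,775.00
Court appearance: 129.3 × $455 = $58,831.50
Client communication: 106.6 × $215 = $22,919.00
Document review: 8.8 × $210 = $1,848.00
Subtotal: $168,495.50
Write-off: 3.3 × $210 = $693.00
Total: $168,495.50 − $693.00 = $167,802.50

$167,802.50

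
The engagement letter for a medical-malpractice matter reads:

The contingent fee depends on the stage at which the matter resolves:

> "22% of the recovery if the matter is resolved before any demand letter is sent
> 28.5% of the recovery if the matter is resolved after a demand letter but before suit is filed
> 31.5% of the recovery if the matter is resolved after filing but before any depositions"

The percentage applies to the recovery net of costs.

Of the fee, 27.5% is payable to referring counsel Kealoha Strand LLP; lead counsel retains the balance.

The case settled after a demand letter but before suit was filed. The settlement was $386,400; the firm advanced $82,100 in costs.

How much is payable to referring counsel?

$23,849.51

Fee base (net of costs): $386,400 − $82,100 = $304,300
The matter settled after a demand letter but before suit was filed, so the 28.5% rate applies.
$304,300 × 28.5% = $86,725.50
Referral share: 27.5% of $86,725.50 = $23,849.51; lead counsel retains $86,725.50 − $23,849.51 = $62,875.99.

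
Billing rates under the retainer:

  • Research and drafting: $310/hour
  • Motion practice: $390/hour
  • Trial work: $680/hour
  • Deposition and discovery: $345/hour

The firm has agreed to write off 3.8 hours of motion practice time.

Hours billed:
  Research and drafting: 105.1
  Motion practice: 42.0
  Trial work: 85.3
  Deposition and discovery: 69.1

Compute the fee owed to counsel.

Research and drafting: 105.1 × $310 = $32,581.00
Motion practice: 42.0 × $390 = $16,380.00
Trial work: 85.3 × $680 = $58,004.00
Deposition and discovery: 69.1 × $345 = $23,839.50
Subtotal: $130,804.50
Write-off: 3.8 × $390 = $1,482.00
Total: $130,804.50 − $1,482.00 = $129,322.50

$129,322.50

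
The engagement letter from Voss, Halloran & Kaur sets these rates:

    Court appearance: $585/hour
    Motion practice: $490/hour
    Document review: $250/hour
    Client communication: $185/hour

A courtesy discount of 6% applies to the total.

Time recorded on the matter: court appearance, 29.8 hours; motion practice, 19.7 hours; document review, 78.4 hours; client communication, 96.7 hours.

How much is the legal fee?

Court appearance: 29.8 × $585 = $17,433.00
Motion practice: 19.7 × $490 = $9,653.00
Document review: 78.4 × $250 = $19,600.00
Client communication: 96.7 × $185 = $17,889.50
Subtotal: $64,575.50
Less 6% discount: −$3,874.53
Total: $64,575.50 − $3,874.53 = $60,700.97

$60,700.97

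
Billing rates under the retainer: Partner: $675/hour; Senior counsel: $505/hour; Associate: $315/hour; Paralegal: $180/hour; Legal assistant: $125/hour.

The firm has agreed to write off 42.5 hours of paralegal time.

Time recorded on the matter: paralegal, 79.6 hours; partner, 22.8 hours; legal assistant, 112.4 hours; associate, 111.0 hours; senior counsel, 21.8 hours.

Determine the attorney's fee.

Partner: 22.8 × $675 = $15,390.00
Senior counsel: 21.8 × $505 = $11,009.00
Associate: 111.0 × $315 = $34,965.00
Paralegal: 79.6 × $180 = $14,328.00
Legal assistant: 112.4 × $125 = $14,050.00
Subtotal: $89,742.00
Write-off: 42.5 × $180 = $7,650.00
Total: $89,742.00 − $7,650.00 = $82,092.00

$82,092.00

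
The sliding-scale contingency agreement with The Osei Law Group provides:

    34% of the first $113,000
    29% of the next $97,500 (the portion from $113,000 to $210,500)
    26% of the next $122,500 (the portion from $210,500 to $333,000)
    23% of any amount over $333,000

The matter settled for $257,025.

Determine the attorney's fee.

First $113,000 at 34% = $38,420.00
Next $97,500 at 29% = $28,275.00
Remaining $46,525 at 26% = $12,096.50
Fee: $38,420.00 + $28,275.00 + $12,096.50 = $78,791.50

$78,791.50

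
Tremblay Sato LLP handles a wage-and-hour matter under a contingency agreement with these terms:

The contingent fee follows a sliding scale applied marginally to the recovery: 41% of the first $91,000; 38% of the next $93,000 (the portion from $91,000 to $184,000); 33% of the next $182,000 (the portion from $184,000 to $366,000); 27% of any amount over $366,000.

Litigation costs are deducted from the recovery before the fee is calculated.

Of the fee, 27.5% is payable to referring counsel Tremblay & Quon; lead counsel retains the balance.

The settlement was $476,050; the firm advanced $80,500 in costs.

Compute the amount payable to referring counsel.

Fee base (net of costs): $476,050 − $80,500 = $395,550
First $91,000 at 41% = $37,310.00
Next $93,000 at 38% = $35,340.00
Next $182,000 at 33% = $60,060.00
Remaining $29,550 at 27% = $7,978.50
Fee: $37,310.00 + $35,340.00 + $60,060.00 + $7,978.50 = $140,688.50
Referral share: 27.5% of $140,688.50 = $38,689.34; lead counsel retains $140,688.50 − $38,689.34 = $101,999.16.

$38,689.34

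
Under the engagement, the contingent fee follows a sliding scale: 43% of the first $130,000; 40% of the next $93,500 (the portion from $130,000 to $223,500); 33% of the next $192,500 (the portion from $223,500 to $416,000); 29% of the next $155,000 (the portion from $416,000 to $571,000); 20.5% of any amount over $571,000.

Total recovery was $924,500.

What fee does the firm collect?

$274,242.50

First $130,000 at 43% = $55,900.00
Next $93,500 at 40% = $37,400.00
Next $192,500 at 33% = $63,525.00
Next $155,000 at 29% = $44,950.00
Remaining $353,500 at 20.5% = $72,467.50
Fee: $55,900.00 + $37,400.00 + $63,525.00 + $44,950.00 + $72,467.50 = $274,242.50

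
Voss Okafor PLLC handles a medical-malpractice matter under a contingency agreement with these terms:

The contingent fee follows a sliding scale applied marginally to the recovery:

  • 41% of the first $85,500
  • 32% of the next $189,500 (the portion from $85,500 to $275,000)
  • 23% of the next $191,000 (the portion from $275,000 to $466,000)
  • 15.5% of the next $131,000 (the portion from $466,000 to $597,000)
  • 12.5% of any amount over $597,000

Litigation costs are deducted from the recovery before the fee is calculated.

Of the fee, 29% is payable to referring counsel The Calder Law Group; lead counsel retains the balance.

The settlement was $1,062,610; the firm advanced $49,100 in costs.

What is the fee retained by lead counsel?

$150,515.56

Fee base (net of costs): $1,062,610 − $49,100 = $1,013,510
First $85,500 at 41% = $35,055.00
Next $189,500 at 32% = $60,640.00
Next $191,000 at 23% = $43,930.00
Next $131,000 at 15.5% = $20,305.00
Remaining $416,510 at 12.5% = $52,063.75
Fee: $35,055.00 + $60,640.00 + $43,930.00 + $20,305.00 + $52,063.75 = $211,993.75
Referral share: 29% of $211,993.75 = $61,478.19; lead counsel retains $211,993.75 − $61,478.19 = $150,515.56.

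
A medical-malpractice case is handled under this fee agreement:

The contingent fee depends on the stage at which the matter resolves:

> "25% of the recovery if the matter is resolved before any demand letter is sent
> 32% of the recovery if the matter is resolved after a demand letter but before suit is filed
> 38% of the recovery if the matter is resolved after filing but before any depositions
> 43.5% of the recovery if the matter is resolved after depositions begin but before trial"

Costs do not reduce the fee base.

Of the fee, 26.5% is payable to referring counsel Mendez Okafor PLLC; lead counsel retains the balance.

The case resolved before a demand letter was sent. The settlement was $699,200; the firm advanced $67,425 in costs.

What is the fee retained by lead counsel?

Fee base is the gross recovery, $699,200; costs are reimbursed separately.
The matter resolved before a demand letter was sent, so the 25% rate applies.
$699,200 × 25% = $174,800.00
Referral share: 26.5% of $174,800.00 = $46,322.00; lead counsel retains $174,800.00 − $46,322.00 = $128,478.00.

$128,478.00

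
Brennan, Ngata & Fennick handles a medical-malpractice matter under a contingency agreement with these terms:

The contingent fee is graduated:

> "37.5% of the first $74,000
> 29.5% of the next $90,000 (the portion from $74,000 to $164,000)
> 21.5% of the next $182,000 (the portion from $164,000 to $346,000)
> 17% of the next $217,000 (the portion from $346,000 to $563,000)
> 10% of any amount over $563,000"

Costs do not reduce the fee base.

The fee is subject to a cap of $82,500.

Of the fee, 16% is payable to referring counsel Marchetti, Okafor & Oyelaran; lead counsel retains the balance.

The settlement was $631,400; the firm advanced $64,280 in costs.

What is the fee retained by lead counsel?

$69,300.00

Fee base is the gross recovery, $631,400; costs are reimbursed separately.
First $74,000 at 37.5% = $27,750.00
Next $90,000 at 29.5% = $26,550.00
Next $182,000 at 21.5% = $39,130.00
Next $217,000 at 17% = $36,890.00
Remaining $68,400 at 10% = $6,840.00
Fee: $27,750.00 + $26,550.00 + $39,130.00 + $36,890.00 + $6,840.00 = $137,160.00
$137,160.00 exceeds the $82,500 cap, so the fee is capped at $82,500.00.
Referral share: 16% of $82,500.00 = $13,200.00; lead counsel retains $82,500.00 − $13,200.00 = $69,300.00.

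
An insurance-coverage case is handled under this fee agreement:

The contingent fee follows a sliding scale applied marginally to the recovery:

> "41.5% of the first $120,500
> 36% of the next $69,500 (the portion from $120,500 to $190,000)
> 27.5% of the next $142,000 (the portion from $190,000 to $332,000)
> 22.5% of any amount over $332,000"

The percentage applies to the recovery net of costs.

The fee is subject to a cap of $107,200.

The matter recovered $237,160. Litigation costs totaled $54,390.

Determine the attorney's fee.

Fee base (net of costs): $237,160 − $54,390 = $182,770
First $120,500 at 41.5% = $50,007.50
Remaining $62,270 at 36% = $22,417.20
Fee: $50,007.50 + $22,417.20 = $72,424.70
$72,424.70 is under the $107,200 cap.

$72,424.70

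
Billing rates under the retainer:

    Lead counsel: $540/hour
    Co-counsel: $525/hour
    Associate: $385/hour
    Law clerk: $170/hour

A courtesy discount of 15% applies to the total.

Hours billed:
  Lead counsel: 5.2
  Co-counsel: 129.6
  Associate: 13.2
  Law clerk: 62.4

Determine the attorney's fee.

Lead counsel: 5.2 × $540 = $2,808.00
Co-counsel: 129.6 × $525 = $68,040.00
Associate: 13.2 × $385 = $5,082.00
Law clerk: 62.4 × $170 = $10,608.00
Subtotal: $86,538.00
Less 15% discount: −$12,980.70
Total: $86,538.00 − $12,980.70 = $73,557.30

$73,557.30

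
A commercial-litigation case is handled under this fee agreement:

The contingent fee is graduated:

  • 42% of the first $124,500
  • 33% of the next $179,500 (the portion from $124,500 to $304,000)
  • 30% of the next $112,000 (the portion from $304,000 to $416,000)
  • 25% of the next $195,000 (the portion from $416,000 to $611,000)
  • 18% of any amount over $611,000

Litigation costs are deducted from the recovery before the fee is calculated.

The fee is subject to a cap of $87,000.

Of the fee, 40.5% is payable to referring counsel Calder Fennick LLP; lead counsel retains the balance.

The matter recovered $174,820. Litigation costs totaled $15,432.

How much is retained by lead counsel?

$37,962.81

Fee base (net of costs): $174,820 − $15,432 = $159,388
First $124,500 at 42% = $52,290.00
Remaining $34,888 at 33% = $11,513.04
Fee: $52,290.00 + $11,513.04 = $63,803.04
$63,803.04 is under the $87,000 cap.
Referral share: 40.5% of $63,803.04 = $25,840.23; lead counsel retains $63,803.04 − $25,840.23 = $37,962.81.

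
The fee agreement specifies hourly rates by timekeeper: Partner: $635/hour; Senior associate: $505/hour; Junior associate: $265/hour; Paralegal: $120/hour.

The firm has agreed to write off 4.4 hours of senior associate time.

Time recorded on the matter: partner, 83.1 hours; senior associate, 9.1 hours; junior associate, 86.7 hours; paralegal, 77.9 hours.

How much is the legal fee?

$87,465.50

Partner: 83.1 × $635 = $52,768.50
Senior associate: 9.1 × $505 = $4,595.50
Junior associate: 86.7 × $265 = $22,975.50
Paralegal: 77.9 × $120 = $9,348.00
Subtotal: $89,687.50
Write-off: 4.4 × $505 = $2,222.00
Total: $89,687.50 − $2,222.00 = $87,465.50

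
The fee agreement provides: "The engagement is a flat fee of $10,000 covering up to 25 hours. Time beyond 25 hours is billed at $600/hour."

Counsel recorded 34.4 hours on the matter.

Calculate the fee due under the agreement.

Flat fee: $10,000.00
Excess hours: 34.4 − 25 = 9.4
Overrun: 9.4 × $600 = $5,640.00
Total: $10,000.00 + $5,640.00 = $15,640.00

$15,640.00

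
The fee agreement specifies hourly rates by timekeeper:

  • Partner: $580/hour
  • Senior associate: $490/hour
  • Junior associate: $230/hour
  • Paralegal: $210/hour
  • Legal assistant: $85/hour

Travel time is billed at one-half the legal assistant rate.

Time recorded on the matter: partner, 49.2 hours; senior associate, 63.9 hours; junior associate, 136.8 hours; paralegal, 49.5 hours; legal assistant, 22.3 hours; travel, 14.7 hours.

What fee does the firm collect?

Partner: 49.2 × $580 = $28,536.00
Senior associate: 63.9 × $490 = $31,311.00
Junior associate: 136.8 × $230 = $31,464.00
Paralegal: 49.5 × $210 = $10,395.00
Legal assistant: 22.3 × $85 = $1,895.50
Subtotal: $28,536.00 + $31,311.00 + $31,464.00 + $10,395.00 + $1,895.50 = $103,601.50
Travel: 14.7 × ($85 ÷ 2) = 14.7 × $42.50 = $624.75
Total: $103,601.50 + $624.75 = $104,226.25

$104,226.25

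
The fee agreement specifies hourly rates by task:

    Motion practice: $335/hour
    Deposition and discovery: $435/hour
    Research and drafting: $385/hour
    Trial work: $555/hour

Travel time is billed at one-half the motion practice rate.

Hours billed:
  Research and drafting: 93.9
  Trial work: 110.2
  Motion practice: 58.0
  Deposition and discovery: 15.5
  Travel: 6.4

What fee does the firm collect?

$124,557.00

Motion practice: 58.0 × $335 = $19,430.00
Deposition and discovery: 15.5 × $435 = $6,742.50
Research and drafting: 93.9 × $385 = $36,151.50
Trial work: 110.2 × $555 = $61,161.00
Subtotal: $19,430.00 + $6,742.50 + $36,151.50 + $61,161.00 = $123,485.00
Travel: 6.4 × ($335 ÷ 2) = 6.4 × $167.50 = $1,072.00
Total: $123,485.00 + $1,072.00 = $124,557.00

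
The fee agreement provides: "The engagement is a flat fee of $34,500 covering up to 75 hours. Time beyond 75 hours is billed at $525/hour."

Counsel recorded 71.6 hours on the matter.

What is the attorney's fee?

$34,500.00

71.6 hours is within the 75-hour scope; only the flat fee applies.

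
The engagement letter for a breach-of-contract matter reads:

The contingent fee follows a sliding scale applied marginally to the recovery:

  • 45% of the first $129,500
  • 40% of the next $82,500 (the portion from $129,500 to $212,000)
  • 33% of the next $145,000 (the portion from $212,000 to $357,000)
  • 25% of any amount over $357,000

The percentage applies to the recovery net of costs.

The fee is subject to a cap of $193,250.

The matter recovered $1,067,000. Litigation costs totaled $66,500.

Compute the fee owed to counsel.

$193,250.00

Fee base (net of costs): $1,067,000 − $66,500 = $1,000,500
First $129,500 at 45% = $58,275.00
Next $82,500 at 40% = $33,000.00
Next $145,000 at 33% = $47,850.00
Remaining $643,500 at 25% = $160,875.00
Fee: $58,275.00 + $33,000.00 + $47,850.00 + $160,875.00 = $300,000.00
$300,000.00 exceeds the $193,250 cap, so the fee is capped at $193,250.00.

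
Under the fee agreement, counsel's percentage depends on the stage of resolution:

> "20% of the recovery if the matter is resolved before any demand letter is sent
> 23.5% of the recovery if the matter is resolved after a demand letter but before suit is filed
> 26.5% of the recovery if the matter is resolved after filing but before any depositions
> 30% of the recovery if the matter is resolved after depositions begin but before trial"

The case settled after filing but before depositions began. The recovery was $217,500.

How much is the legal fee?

The matter settled after filing but before depositions began, so the 26.5% rate applies.
$217,500 × 26.5% = $57,637.50

$57,637.50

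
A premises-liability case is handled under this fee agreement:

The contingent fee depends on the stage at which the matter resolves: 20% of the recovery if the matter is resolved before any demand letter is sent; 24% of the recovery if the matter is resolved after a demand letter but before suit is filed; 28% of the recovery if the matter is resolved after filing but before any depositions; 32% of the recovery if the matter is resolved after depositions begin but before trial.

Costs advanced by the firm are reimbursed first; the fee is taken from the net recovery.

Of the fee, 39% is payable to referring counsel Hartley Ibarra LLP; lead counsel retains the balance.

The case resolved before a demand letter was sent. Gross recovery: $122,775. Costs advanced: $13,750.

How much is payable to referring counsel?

$8,503.95

Fee base (net of costs): $122,775 − $13,750 = $109,025
The matter resolved before a demand letter was sent, so the 20% rate applies.
$109,025 × 20% = $21,805.00
Referral share: 39% of $21,805.00 = $8,503.95; lead counsel retains $21,805.00 − $8,503.95 = $13,301.05.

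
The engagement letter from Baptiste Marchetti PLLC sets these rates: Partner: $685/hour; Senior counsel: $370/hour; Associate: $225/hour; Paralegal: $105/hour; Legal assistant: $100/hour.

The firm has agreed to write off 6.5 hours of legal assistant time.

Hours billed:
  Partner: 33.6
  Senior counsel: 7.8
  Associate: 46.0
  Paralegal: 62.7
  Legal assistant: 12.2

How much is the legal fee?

$43,405.50

Partner: 33.6 × $685 = $23,016.00
Senior counsel: 7.8 × $370 = $2,886.00
Associate: 46.0 × $225 = $10,350.00
Paralegal: 62.7 × $105 = $6,583.50
Legal assistant: 12.2 × $100 = $1,220.00
Subtotal: $44,055.50
Write-off: 6.5 × $100 = $650.00
Total: $44,055.50 − $650.00 = $43,405.50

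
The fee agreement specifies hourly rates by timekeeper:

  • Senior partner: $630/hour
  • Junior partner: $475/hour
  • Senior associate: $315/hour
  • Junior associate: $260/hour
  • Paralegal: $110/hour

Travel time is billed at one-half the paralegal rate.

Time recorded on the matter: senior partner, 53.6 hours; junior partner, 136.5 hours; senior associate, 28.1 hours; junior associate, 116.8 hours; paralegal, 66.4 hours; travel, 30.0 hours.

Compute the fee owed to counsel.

$146,779.00

Senior partner: 53.6 × $630 = $33,768.00
Junior partner: 136.5 × $475 = $64,837.50
Senior associate: 28.1 × $315 = $8,851.50
Junior associate: 116.8 × $260 = $30,368.00
Paralegal: 66.4 × $110 = $7,304.00
Subtotal: $33,768.00 + $64,837.50 + $8,851.50 + $30,368.00 + $7,304.00 = $145,129.00
Travel: 30.0 × ($110 ÷ 2) = 30.0 × $55.00 = $1,650.00
Total: $145,129.00 + $1,650.00 = $146,779.00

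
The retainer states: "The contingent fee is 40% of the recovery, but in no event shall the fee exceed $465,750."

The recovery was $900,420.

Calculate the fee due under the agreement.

$360,168.00

40% of $900,420 = $360,168.00
That is under the $465,750 cap.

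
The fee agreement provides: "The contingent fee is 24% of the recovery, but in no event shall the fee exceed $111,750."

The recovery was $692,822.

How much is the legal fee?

$111,750.00

24% of $692,822 = $166,277.28
That exceeds the $111,750 cap, so the fee is capped at $111,750.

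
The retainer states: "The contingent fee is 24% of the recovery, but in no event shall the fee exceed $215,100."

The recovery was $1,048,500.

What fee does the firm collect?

24% of $1,048,500 = $251,640.00
That exceeds the $215,100 cap, so the fee is capped at $215,100.

$215,100.00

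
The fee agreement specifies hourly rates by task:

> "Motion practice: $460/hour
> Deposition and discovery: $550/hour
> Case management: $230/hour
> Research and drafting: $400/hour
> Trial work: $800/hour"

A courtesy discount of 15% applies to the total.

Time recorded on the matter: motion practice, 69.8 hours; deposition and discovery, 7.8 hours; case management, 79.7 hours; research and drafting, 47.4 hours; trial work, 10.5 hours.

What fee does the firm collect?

Motion practice: 69.8 × $460 = $32,108.00
Deposition and discovery: 7.8 × $550 = $4,290.00
Case management: 79.7 × $230 = $18,331.00
Research and drafting: 47.4 × $400 = $18,960.00
Trial work: 10.5 × $800 = $8,400.00
Subtotal: $82,089.00
Less 15% discount: −$12,313.35
Total: $82,089.00 − $12,313.35 = $69,775.65

$69,775.65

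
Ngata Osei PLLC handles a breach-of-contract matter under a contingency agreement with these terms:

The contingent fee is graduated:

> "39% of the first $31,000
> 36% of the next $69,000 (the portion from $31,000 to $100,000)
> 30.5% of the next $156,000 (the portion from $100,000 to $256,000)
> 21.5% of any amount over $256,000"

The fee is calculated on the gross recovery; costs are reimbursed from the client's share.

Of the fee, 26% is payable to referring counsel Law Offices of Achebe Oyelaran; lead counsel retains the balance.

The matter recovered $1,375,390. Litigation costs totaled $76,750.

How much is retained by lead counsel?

Fee base is the gross recovery, $1,375,390; costs are reimbursed separately.
First $31,000 at 39% = $12,090.00
Next $69,000 at 36% = $24,840.00
Next $156,000 at 30.5% = $47,580.00
Remaining $1,119,390 at 21.5% = $240,668.85
Fee: $12,090.00 + $24,840.00 + $47,580.00 + $240,668.85 = $325,178.85
Referral share: 26% of $325,178.85 = $84,546.50; lead counsel retains $325,178.85 − $84,546.50 = $240,632.35.

$240,632.35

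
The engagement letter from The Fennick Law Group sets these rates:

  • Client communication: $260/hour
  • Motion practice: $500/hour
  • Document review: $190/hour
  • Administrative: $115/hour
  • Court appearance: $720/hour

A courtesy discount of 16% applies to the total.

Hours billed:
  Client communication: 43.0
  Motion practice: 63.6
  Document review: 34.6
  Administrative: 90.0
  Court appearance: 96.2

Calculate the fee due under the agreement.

Client communication: 43.0 × $260 = $11,180.00
Motion practice: 63.6 × $500 = $31,800.00
Document review: 34.6 × $190 = $6,574.00
Administrative: 90.0 × $115 = $10,350.00
Court appearance: 96.2 × $720 = $69,264.00
Subtotal: $129,168.00
Less 16% discount: −$20,666.88
Total: $129,168.00 − $20,666.88 = $108,501.12

$108,501.12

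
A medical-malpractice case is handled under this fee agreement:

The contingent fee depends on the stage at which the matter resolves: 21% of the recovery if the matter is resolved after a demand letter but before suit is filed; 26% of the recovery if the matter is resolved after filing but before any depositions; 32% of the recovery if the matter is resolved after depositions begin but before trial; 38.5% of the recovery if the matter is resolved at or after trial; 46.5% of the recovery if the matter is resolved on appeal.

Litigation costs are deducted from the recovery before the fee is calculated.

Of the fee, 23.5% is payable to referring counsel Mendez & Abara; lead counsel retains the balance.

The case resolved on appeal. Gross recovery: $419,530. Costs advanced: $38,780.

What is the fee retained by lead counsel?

$135,442.29

Fee base (net of costs): $419,530 − $38,780 = $380,750
The matter resolved on appeal, so the 46.5% rate applies.
$380,750 × 46.5% = $177,048.75
Referral share: 23.5% of $177,048.75 = $41,606.46; lead counsel retains $177,048.75 − $41,606.46 = $135,442.29.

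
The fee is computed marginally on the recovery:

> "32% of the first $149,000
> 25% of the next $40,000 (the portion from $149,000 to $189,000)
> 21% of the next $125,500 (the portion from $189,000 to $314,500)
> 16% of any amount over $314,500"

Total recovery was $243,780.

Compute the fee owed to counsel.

First $149,000 at 32% = $47,680.00
Next $40,000 at 25% = $10,000.00
Remaining $54,780 at 21% = $11,503.80
Fee: $47,680.00 + $10,000.00 + $11,503.80 = $69,183.80

$69,183.80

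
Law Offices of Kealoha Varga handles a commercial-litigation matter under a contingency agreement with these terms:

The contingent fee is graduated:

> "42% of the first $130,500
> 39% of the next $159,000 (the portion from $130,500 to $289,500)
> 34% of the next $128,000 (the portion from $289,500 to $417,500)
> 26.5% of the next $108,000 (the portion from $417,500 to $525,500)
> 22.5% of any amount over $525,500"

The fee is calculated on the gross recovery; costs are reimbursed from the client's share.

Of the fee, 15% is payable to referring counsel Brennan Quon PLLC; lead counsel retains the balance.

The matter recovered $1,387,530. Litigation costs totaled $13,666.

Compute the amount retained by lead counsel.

Fee base is the gross recovery, $1,387,530; costs are reimbursed separately.
First $130,500 at 42% = $54,810.00
Next $159,000 at 39% = $62,010.00
Next $128,000 at 34% = $43,520.00
Next $108,000 at 26.5% = $28,620.00
Remaining $862,030 at 22.5% = $193,956.75
Fee: $54,810.00 + $62,010.00 + $43,520.00 + $28,620.00 + $193,956.75 = $382,916.75
Referral share: 15% of $382,916.75 = $57,437.51; lead counsel retains $382,916.75 − $57,437.51 = $325,479.24.

$325,479.24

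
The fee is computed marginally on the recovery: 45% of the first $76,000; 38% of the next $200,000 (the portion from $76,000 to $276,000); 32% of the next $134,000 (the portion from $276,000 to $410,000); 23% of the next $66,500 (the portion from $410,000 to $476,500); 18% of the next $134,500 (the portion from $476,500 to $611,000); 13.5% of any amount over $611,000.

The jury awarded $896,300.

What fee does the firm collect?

First $76,000 at 45% = $34,200.00
Next $200,000 at 38% = $76,000.00
Next $134,000 at 32% = $42,880.00
Next $66,500 at 23% = $15,295.00
Next $134,500 at 18% = $24,210.00
Remaining $285,300 at 13.5% = $38,515.50
Fee: $34,200.00 + $76,000.00 + $42,880.00 + $15,295.00 + $24,210.00 + $38,515.50 = $231,100.50

$231,100.50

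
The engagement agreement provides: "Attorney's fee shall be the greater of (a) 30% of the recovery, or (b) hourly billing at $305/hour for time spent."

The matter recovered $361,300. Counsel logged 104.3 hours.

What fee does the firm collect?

(a) 30% of $361,300 = $108,390.00
(b) 104.3 × $305 = $31,811.50
The greater is (a): $108,390.00.

$108,390.00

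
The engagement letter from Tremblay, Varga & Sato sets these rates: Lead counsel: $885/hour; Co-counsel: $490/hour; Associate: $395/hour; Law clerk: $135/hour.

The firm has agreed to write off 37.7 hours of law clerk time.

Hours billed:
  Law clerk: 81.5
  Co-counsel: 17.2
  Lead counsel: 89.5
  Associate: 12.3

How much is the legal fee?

Lead counsel: 89.5 × $885 = $79,207.50
Co-counsel: 17.2 × $490 = $8,428.00
Associate: 12.3 × $395 = $4,858.50
Law clerk: 81.5 × $135 = $11,002.50
Subtotal: $103,496.50
Write-off: 37.7 × $135 = $5,089.50
Total: $103,496.50 − $5,089.50 = $98,407.00

$98,407.00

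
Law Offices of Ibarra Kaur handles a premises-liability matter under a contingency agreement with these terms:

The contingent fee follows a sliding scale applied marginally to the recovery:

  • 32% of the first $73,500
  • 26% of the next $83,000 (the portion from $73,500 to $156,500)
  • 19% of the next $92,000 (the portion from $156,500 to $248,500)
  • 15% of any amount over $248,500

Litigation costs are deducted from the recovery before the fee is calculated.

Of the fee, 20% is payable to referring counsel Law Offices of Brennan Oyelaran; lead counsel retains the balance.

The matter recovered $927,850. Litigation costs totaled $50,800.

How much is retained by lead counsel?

$125,490.00

Fee base (net of costs): $927,850 − $50,800 = $877,050
First $73,500 at 32% = $23,520.00
Next $83,000 at 26% = $21,580.00
Next $92,000 at 19% = $17,480.00
Remaining $628,550 at 15% = $94,282.50
Fee: $23,520.00 + $21,580.00 + $17,480.00 + $94,282.50 = $156,862.50
Referral share: 20% of $156,862.50 = $31,372.50; lead counsel retains $156,862.50 − $31,372.50 = $125,490.00.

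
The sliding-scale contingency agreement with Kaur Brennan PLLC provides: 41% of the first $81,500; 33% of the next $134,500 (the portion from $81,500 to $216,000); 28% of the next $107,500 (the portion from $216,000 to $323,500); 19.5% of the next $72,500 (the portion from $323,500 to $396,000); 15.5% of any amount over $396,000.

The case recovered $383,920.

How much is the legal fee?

$119,681.90

First $81,500 at 41% = $33,415.00
Next $134,500 at 33% = $44,385.00
Next $107,500 at 28% = $30,100.00
Remaining $60,420 at 19.5% = $11,781.90
Fee: $33,415.00 + $44,385.00 + $30,100.00 + $11,781.90 = $119,681.90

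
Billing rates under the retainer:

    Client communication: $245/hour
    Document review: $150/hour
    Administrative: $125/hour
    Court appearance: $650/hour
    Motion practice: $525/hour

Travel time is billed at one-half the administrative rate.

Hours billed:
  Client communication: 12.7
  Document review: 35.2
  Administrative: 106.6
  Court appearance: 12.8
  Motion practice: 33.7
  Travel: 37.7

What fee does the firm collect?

Client communication: 12.7 × $245 = $3,111.50
Document review: 35.2 × $150 = $5,280.00
Administrative: 106.6 × $125 = $13,325.00
Court appearance: 12.8 × $650 = $8,320.00
Motion practice: 33.7 × $525 = $17,692.50
Subtotal: $3,111.50 + $5,280.00 + $13,325.00 + $8,320.00 + $17,692.50 = $47,729.00
Travel: 37.7 × ($125 ÷ 2) = 37.7 × $62.50 = $2,356.25
Total: $47,729.00 + $2,356.25 = $50,085.25

$50,085.25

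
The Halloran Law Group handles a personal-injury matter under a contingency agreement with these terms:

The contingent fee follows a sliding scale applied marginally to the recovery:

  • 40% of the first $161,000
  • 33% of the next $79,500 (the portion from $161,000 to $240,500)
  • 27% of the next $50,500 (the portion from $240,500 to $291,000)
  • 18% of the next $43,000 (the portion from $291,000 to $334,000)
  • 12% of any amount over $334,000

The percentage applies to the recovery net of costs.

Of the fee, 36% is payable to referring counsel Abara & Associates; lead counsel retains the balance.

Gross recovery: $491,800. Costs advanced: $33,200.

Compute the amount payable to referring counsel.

Fee base (net of costs): $491,800 − $33,200 = $458,600
First $161,000 at 40% = $64,400.00
Next $79,500 at 33% = $26,235.00
Next $50,500 at 27% = $13,635.00
Next $43,000 at 18% = $7,740.00
Remaining $124,600 at 12% = $14,952.00
Fee: $64,400.00 + $26,235.00 + $13,635.00 + $7,740.00 + $14,952.00 = $126,962.00
Referral share: 36% of $126,962.00 = $45,706.32; lead counsel retains $126,962.00 − $45,706.32 = $81,255.68.

$45,706.32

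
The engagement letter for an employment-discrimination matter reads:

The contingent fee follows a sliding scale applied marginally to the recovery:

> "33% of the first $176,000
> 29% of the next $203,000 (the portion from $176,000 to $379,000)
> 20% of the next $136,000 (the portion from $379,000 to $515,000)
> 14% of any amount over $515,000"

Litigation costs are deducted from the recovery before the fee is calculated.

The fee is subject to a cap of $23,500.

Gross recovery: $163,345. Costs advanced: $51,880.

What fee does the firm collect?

$23,500.00

Fee base (net of costs): $163,345 − $51,880 = $111,465
First $111,465 at 33% = $36,783.45
$36,783.45 exceeds the $23,500 cap, so the fee is capped at $23,500.00.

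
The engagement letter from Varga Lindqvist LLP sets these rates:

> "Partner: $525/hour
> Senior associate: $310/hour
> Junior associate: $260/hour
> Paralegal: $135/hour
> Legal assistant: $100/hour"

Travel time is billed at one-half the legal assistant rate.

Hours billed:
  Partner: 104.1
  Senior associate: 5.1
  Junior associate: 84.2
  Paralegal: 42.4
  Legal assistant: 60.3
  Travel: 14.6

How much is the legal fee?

$90,609.50

Partner: 104.1 × $525 = $54,652.50
Senior associate: 5.1 × $310 = $1,581.00
Junior associate: 84.2 × $260 = $21,892.00
Paralegal: 42.4 × $135 = $5,724.00
Legal assistant: 60.3 × $100 = $6,030.00
Subtotal: $54,652.50 + $1,581.00 + $21,892.00 + $5,724.00 + $6,030.00 = $89,879.50
Travel: 14.6 × ($100 ÷ 2) = 14.6 × $50.00 = $730.00
Total: $89,879.50 + $730.00 = $90,609.50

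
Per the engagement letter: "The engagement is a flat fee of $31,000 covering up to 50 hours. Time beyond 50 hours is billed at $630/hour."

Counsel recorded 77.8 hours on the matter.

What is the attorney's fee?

Flat fee: $31,000.00
Excess hours: 77.8 − 50 = 27.8
Overrun: 27.8 × $630 = $17,514.00
Total: $31,000.00 + $17,514.00 = $48,514.00

$48,514.00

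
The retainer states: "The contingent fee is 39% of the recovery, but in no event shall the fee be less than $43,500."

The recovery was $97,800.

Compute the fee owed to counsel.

$43,500.00

39% of $97,800 = $38,142.00
That is below the $43,500 minimum, so the minimum applies.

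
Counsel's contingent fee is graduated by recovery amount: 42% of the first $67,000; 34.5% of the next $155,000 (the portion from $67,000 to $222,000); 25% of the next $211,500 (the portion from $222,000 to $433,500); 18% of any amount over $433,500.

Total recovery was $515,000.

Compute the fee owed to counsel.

$149,160.00

First $67,000 at 42% = $28,140.00
Next $155,000 at 34.5% = $53,475.00
Next $211,500 at 25% = $52,875.00
Remaining $81,500 at 18% = $14,670.00
Fee: $28,140.00 + $53,475.00 + $52,875.00 + $14,670.00 = $149,160.00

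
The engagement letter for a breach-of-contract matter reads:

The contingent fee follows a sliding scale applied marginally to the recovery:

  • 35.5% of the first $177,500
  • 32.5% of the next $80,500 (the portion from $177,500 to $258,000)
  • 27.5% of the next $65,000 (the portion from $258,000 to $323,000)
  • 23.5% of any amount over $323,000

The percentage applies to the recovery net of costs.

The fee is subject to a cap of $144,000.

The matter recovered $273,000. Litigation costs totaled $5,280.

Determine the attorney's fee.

$91,848.00

Fee base (net of costs): $273,000 − $5,280 = $267,720
First $177,500 at 35.5% = $63,012.50
Next $80,500 at 32.5% = $26,162.50
Remaining $9,720 at 27.5% = $2,673.00
Fee: $63,012.50 + $26,162.50 + $2,673.00 = $91,848.00
$91,848.00 is under the $144,000 cap.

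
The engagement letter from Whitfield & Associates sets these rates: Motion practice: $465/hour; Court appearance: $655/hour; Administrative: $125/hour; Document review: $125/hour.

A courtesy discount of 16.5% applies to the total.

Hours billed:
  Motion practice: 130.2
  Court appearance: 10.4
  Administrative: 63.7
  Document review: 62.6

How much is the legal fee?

Motion practice: 130.2 × $465 = $60,543.00
Court appearance: 10.4 × $655 = $6,812.00
Administrative: 63.7 × $125 = $7,962.50
Document review: 62.6 × $125 = $7,825.00
Subtotal: $83,142.50
Less 16.5% discount: −$13,718.51
Total: $83,142.50 − $13,718.51 = $69,423.99

$69,423.99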